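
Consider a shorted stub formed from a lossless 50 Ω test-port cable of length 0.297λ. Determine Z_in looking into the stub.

Z_in ≈ −j164 Ω

βl = 2π × 0.297 = 107°
tan(βl) = -3.29
For a shorted stub, Z_in = jZ_0·tan(βl)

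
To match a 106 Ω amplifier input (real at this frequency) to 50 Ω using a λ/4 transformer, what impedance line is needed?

Z_qwt = √(Z_0·R_L) = √(50 × 106) = √5300

Z_qwt ≈ 72.8 Ω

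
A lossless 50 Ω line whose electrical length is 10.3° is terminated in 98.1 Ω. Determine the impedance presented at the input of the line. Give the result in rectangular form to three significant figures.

Z_in ≈ 89.9 − j23 Ω

tan(βl) = tan(10.3°) = 0.182
Z_in = Z_0·(Z_L + jZ_0·tanβl)/(Z_0 + jZ_L·tanβl)
     = 50·(98.1 + j9.09)/(50 + j17.8)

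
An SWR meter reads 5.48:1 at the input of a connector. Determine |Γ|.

|Γ| ≈ 0.691

|Γ| = (S − 1)/(S + 1) = (5.48 − 1)/(5.48 + 1) = 4.48/6.48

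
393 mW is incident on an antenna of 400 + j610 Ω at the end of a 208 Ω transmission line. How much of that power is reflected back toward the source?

|Γ| = |(192 + j610)/(608 + j610)| = 0.743
|Γ|² = 0.551
P_refl = |Γ|²·P_inc = 217 mW, P_del = (1 − |Γ|²)·P_inc = 176 mW

P_reflected ≈ 217 mW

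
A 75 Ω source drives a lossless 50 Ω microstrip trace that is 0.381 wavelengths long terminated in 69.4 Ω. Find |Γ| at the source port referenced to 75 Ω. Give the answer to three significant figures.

βl = 2π × 0.381 = 137°
tan(βl) = -0.927
Z_in = Z_0·(Z_L + jZ_0·tanβl)/(Z_0 + jZ_L·tanβl) = 48.6 + j16.2 Ω
Γ_s = (Z_in − Z_s)/(Z_in + Z_s) = (-26.4 + j16.2)/(124 + j16.2), |Γ_s| = 0.248

|Γ| ≈ 0.248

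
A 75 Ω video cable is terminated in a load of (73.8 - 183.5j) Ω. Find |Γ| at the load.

|Γ| ≈ 0.777

Γ = (Z_L − Z_0)/(Z_L + Z_0) = (-1.2 − j183.5)/(148.8 − j183.5)
|Γ| = 184/236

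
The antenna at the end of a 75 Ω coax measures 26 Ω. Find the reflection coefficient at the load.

Γ = (Z_L − Z_0)/(Z_L + Z_0) = (26 − 75)/(26 + 75) = -49/101

Γ = -0.485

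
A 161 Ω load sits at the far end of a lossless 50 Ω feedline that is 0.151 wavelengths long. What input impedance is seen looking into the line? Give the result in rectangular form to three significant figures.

βl = 2π × 0.151 = 54.4°
tan(βl) = tan(54.4°) = 1.39
Z_in = Z_0·(Z_L + jZ_0·tanβl)/(Z_0 + jZ_L·tanβl)
     = 50·(161 + j69.7)/(50 + j225)

Z_in ≈ 22.4 − j30.9 Ω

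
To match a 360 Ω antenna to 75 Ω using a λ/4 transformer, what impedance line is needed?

Z_qwt = √(Z_0·R_L) = √(75 × 360) = √27000

Z_qwt ≈ 164 Ω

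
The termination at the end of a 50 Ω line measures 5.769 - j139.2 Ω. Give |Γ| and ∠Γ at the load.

Γ ≈ 0.974 ∠ -39.5°

Γ = (Z_L − Z_0)/(Z_L + Z_0) = (-44.23 − j139.2)/(55.77 − j139.2)
|Γ| = 146/150 = 0.974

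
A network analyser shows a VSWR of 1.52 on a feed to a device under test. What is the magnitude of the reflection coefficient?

|Γ| ≈ 0.206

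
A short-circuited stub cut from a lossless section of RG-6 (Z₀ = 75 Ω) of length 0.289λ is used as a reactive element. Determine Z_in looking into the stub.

βl = 2π × 0.289 = 104°
tan(βl) = -4
For a short-circuited stub, Z_in = jZ_0·tan(βl)

Z_in ≈ −j300 Ω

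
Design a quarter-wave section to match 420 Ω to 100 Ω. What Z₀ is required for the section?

Z_qwt ≈ 205 Ω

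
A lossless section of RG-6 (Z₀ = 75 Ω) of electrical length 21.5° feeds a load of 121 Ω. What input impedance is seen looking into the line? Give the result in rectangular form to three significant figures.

tan(βl) = tan(21.5°) = 0.394
Z_in = Z_0·(Z_L + jZ_0·tanβl)/(Z_0 + jZ_L·tanβl)
     = 75·(121 + j29.5)/(75 + j47.7)

Z_in ≈ 99.6 − j33.7 Ω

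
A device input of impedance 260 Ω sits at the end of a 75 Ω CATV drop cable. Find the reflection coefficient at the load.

Γ = 0.552

Γ = (Z_L − Z_0)/(Z_L + Z_0) = (260 − 75)/(260 + 75) = 185/335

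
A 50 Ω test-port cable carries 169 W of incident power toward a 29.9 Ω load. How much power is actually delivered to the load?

P_delivered ≈ 158 W

Γ = (29.9 − 50)/(29.9 + 50) = -0.252
|Γ|² = 0.0633
P_refl = |Γ|²·P_inc = 10.7 W, P_del = (1 − |Γ|²)·P_inc = 158 W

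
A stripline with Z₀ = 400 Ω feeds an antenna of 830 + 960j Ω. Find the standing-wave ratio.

VSWR ≈ 5.14

Γ = (Z_L − Z_0)/(Z_L + Z_0) = (430 + j960)/(1230 + j960)
|Γ| = 1050/1560 = 0.674
VSWR = (1 + |Γ|)/(1 − |Γ|) = 1.67/0.326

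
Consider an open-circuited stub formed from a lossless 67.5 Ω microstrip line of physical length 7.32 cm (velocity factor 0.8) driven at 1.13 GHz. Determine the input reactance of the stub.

X_in ≈ 45.7 Ω (inductive)

λ = v/f = 0.8·c / 1.13 GHz = 0.212 m
βl = 2π·l/λ = 2π × 0.345 = 124°
tan(βl) = -1.48
For an open-circuited stub, Z_in = −jZ_0·cot(βl) = −jZ_0/tan(βl)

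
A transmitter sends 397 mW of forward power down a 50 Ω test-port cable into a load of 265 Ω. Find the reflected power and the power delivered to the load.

P_reflected ≈ 185 mW; P_delivered ≈ 212 mW

Γ = (265 − 50)/(265 + 50) = 0.683
|Γ|² = 0.466
P_refl = |Γ|²·P_inc = 185 mW, P_del = (1 − |Γ|²)·P_inc = 212 mW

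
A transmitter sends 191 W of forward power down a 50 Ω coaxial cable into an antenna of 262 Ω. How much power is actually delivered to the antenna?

Γ = (262 − 50)/(262 + 50) = 0.679
|Γ|² = 0.462
P_refl = |Γ|²·P_inc = 88.2 W, P_del = (1 − |Γ|²)·P_inc = 103 W

P_delivered ≈ 103 W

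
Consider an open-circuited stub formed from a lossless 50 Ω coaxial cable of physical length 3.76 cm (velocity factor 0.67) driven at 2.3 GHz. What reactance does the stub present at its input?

X_in ≈ 107 Ω (inductive)

λ = v/f = 0.67·c / 2.3 GHz = 0.0874 m
βl = 2π·l/λ = 2π × 0.43 = 155°
tan(βl) = -0.469
For an open-circuited stub, Z_in = −jZ_0·cot(βl) = −jZ_0/tan(βl)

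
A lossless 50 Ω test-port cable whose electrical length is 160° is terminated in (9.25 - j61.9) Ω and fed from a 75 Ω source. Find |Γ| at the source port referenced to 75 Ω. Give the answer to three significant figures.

|Γ| ≈ 0.824

tan(βl) = -0.364
Z_in = Z_0·(Z_L + jZ_0·tanβl)/(Z_0 + jZ_L·tanβl) = 34.2 − j142 Ω
Γ_s = (Z_in − Z_s)/(Z_in + Z_s) = (-40.8 − j142)/(109 − j142), |Γ_s| = 0.824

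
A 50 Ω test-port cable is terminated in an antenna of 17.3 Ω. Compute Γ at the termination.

Γ = -0.486

Γ = (Z_L − Z_0)/(Z_L + Z_0) = (17.3 − 50)/(17.3 + 50) = -32.7/67.3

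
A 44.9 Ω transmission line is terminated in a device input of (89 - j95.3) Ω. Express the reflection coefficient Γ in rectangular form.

Γ ≈ 0.555 − j0.317

Γ = (Z_L − Z_0)/(Z_L + Z_0) = (44.1 − j95.3)/(133.9 − j95.3)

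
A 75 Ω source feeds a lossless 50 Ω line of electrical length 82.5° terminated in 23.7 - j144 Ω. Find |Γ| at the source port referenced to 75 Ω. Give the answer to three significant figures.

|Γ| ≈ 0.934

tan(βl) = 7.6
Z_in = Z_0·(Z_L + jZ_0·tanβl)/(Z_0 + jZ_L·tanβl) = 2.59 + j9.9 Ω
Γ_s = (Z_in − Z_s)/(Z_in + Z_s) = (-72.4 + j9.9)/(77.6 + j9.9), |Γ_s| = 0.934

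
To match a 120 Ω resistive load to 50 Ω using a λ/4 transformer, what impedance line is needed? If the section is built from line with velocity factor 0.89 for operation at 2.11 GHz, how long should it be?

Z_qwt ≈ 77.5 Ω; length ≈ 3.16 cm

Z_qwt = √(Z_0·R_L) = √(50 × 120) = √6000
λ = 0.89·c/f = 0.127 m, so l = λ/4 = 0.0316 m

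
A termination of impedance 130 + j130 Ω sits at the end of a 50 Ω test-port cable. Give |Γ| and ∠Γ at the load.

Γ ≈ 0.687 ∠ 22.6°

Γ = (Z_L − Z_0)/(Z_L + Z_0) = (80 + j130)/(180 + j130)
|Γ| = 153/222 = 0.687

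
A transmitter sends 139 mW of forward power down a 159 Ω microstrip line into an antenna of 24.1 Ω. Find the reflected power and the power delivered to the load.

P_reflected ≈ 75.5 mW; P_delivered ≈ 63.5 mW

Γ = (24.1 − 159)/(24.1 + 159) = -0.737
|Γ|² = 0.543
P_refl = |Γ|²·P_inc = 75.5 mW, P_del = (1 − |Γ|²)·P_inc = 63.5 mW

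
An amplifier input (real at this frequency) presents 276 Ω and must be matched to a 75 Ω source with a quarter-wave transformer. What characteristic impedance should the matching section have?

Z_qwt ≈ 144 Ω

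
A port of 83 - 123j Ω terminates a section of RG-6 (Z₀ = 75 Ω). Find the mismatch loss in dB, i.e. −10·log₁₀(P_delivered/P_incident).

mismatch loss ≈ 2.07 dB

Γ = (8 − j123)/(158 − j123), |Γ| = 0.616
|Γ|² = 0.379, so P_del/P_inc = 1 − |Γ|² = 0.621
ML = −10·log₁₀(1 − |Γ|²)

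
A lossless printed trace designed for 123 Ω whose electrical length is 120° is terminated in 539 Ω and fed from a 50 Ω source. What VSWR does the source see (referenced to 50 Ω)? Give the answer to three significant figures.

tan(βl) = -1.73
Z_in = Z_0·(Z_L + jZ_0·tanβl)/(Z_0 + jZ_L·tanβl) = 36.8 + j66.2 Ω
Γ_s = (Z_in − Z_s)/(Z_in + Z_s) = (-13.2 + j66.2)/(86.8 + j66.2), |Γ_s| = 0.618
VSWR = (1 + |Γ_s|)/(1 − |Γ_s|)

VSWR ≈ 4.24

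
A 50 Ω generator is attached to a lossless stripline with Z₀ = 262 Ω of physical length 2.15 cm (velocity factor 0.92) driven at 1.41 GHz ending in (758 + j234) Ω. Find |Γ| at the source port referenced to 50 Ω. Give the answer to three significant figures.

λ = v/f = 0.92·c / 1.41 GHz = 0.196 m
βl = 2π·l/λ = 2π × 0.11 = 39.5°
tan(βl) = 0.826
Z_in = Z_0·(Z_L + jZ_0·tanβl)/(Z_0 + jZ_L·tanβl) = 221 − j293 Ω
Γ_s = (Z_in − Z_s)/(Z_in + Z_s) = (171 − j293)/(271 − j293), |Γ_s| = 0.85

|Γ| ≈ 0.85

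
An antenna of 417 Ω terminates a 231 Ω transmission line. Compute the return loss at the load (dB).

Γ = (417 − 231)/(417 + 231) = 0.287
RL = −20·log₁₀|Γ| = −20·log₁₀(0.287)

RL ≈ 10.8 dB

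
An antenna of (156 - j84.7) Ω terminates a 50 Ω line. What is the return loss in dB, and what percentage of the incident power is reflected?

RL ≈ 4.31 dB; 37.1% of incident power reflected

Γ = (106 − j84.7)/(206 − j84.7), |Γ| = 0.609
RL = −20·log₁₀(0.609) = 4.31 dB
P_refl/P_inc = |Γ|² = 0.371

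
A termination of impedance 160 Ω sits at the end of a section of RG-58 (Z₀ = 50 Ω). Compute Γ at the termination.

Γ = (Z_L − Z_0)/(Z_L + Z_0) = (160 − 50)/(160 + 50) = 110/210

Γ = 0.524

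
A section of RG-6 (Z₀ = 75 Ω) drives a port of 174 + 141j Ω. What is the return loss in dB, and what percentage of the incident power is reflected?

RL ≈ 4.41 dB; 36.2% of incident power reflected

Γ = (99 + j141)/(249 + j141), |Γ| = 0.602
RL = −20·log₁₀(0.602) = 4.41 dB
P_refl/P_inc = |Γ|² = 0.362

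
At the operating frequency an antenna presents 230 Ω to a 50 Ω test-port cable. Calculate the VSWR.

Γ = (230 − 50)/(230 + 50) = 0.643
VSWR = (1 + 0.643)/(1 − 0.643)

VSWR ≈ 4.6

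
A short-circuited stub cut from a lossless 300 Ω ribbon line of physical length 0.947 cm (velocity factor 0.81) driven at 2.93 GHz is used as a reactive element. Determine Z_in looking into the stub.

λ = v/f = 0.81·c / 2.93 GHz = 0.0829 m
βl = 2π·l/λ = 2π × 0.114 = 41.1°
tan(βl) = 0.873
For a short-circuited stub, Z_in = jZ_0·tan(βl)

Z_in ≈ +j262 Ω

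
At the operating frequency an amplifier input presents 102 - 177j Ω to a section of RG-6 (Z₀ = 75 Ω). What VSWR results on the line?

VSWR ≈ 6.02

Γ = (Z_L − Z_0)/(Z_L + Z_0) = (27 − j177)/(177 − j177)
|Γ| = 179/250 = 0.715
VSWR = (1 + |Γ|)/(1 − |Γ|) = 1.72/0.285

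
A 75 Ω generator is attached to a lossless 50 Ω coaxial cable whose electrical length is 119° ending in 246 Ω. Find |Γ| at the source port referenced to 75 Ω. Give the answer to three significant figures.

tan(βl) = -1.8
Z_in = Z_0·(Z_L + jZ_0·tanβl)/(Z_0 + jZ_L·tanβl) = 13.1 + j26.2 Ω
Γ_s = (Z_in − Z_s)/(Z_in + Z_s) = (-61.9 + j26.2)/(88.1 + j26.2), |Γ_s| = 0.731

|Γ| ≈ 0.731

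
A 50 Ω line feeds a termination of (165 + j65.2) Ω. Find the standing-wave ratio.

Γ = (Z_L − Z_0)/(Z_L + Z_0) = (115 + j65.2)/(215 + j65.2)
|Γ| = 132/225 = 0.588
VSWR = (1 + |Γ|)/(1 − |Γ|) = 1.59/0.412

VSWR ≈ 3.86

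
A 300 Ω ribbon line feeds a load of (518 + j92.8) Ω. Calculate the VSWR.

VSWR ≈ 1.81

Γ = (Z_L − Z_0)/(Z_L + Z_0) = (218 + j92.8)/(818 + j92.8)
|Γ| = 237/823 = 0.288
VSWR = (1 + |Γ|)/(1 − |Γ|) = 1.29/0.712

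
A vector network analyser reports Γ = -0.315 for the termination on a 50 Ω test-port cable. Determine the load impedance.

Z_L = Z_0·(1 + Γ)/(1 − Γ) = 50·(0.685)/(1.31)

Z_L ≈ 26 Ω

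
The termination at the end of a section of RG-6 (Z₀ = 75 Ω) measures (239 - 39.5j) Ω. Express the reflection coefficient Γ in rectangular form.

Γ ≈ 0.53 − j0.0592

Γ = (Z_L − Z_0)/(Z_L + Z_0) = (164 − j39.5)/(314 − j39.5)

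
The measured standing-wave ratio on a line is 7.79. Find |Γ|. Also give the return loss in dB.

|Γ| = (S − 1)/(S + 1) = (7.79 − 1)/(7.79 + 1) = 6.79/8.79
RL = −20·log₁₀|Γ| = −20·log₁₀(0.772)

|Γ| ≈ 0.772; return loss ≈ 2.24 dB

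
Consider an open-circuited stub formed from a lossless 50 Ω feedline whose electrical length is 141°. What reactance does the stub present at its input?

X_in ≈ 61.7 Ω (inductive)

tan(βl) = -0.81
For an open-circuited stub, Z_in = −jZ_0·cot(βl) = −jZ_0/tan(βl)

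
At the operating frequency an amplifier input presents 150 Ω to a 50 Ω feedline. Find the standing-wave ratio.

VSWR ≈ 3

Γ = (150 − 50)/(150 + 50) = 0.5
VSWR = (1 + 0.5)/(1 − 0.5)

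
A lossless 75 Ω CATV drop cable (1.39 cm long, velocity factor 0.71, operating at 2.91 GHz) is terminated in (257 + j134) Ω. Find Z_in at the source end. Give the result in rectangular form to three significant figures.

Z_in ≈ 21.8 − j38.6 Ω

λ = v/f = 0.71·c / 2.91 GHz = 0.0732 m
βl = 2π·l/λ = 2π × 0.19 = 68.4°
tan(βl) = tan(68.4°) = 2.52
Z_in = Z_0·(Z_L + jZ_0·tanβl)/(Z_0 + jZ_L·tanβl)
     = 75·(257 + j323)/(-263 + j648)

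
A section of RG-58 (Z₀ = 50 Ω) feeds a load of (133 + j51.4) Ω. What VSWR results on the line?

VSWR ≈ 3.11

Γ = (Z_L − Z_0)/(Z_L + Z_0) = (83 + j51.4)/(183 + j51.4)
|Γ| = 97.6/190 = 0.514
VSWR = (1 + |Γ|)/(1 − |Γ|) = 1.51/0.486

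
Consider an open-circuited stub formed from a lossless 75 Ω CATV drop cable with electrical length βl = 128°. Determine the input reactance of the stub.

X_in ≈ 58.6 Ω (inductive)

tan(βl) = -1.28
For an open-circuited stub, Z_in = −jZ_0·cot(βl) = −jZ_0/tan(βl)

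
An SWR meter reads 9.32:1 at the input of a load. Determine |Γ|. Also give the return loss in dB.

|Γ| = (S − 1)/(S + 1) = (9.32 − 1)/(9.32 + 1) = 8.32/10.3
RL = −20·log₁₀|Γ| = −20·log₁₀(0.806)

|Γ| ≈ 0.806; return loss ≈ 1.87 dB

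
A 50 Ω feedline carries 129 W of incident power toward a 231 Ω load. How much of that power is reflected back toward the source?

Γ = (231 − 50)/(231 + 50) = 0.644
|Γ|² = 0.415
P_refl = |Γ|²·P_inc = 53.5 W, P_del = (1 − |Γ|²)·P_inc = 75.5 W

P_reflected ≈ 53.5 W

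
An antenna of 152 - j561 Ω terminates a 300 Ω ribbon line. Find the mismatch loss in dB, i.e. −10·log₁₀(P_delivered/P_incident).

mismatch loss ≈ 4.54 dB

Γ = (-148 − j561)/(452 − j561), |Γ| = 0.805
|Γ|² = 0.649, so P_del/P_inc = 1 − |Γ|² = 0.351
ML = −10·log₁₀(1 − |Γ|²)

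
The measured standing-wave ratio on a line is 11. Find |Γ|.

|Γ| ≈ 0.833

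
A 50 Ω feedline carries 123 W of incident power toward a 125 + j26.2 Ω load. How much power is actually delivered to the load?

P_delivered ≈ 98.2 W

|Γ| = |(75 + j26.2)/(175 + j26.2)| = 0.449
|Γ|² = 0.202
P_refl = |Γ|²·P_inc = 24.8 W, P_del = (1 − |Γ|²)·P_inc = 98.2 W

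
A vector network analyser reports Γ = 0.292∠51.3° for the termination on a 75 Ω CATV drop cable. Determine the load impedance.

Z_L = Z_0·(1 + Γ)/(1 − Γ) = 75·(1.18 + j0.228)/(0.817 − j0.228)

Z_L ≈ 95.3 + j47.5 Ω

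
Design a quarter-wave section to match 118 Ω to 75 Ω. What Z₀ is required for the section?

Z_qwt ≈ 94.1 Ω

Z_qwt = √(Z_0·R_L) = √(75 × 118) = √8850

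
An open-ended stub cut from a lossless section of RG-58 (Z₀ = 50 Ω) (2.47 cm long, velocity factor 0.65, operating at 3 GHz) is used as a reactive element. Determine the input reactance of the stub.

λ = v/f = 0.65·c / 3 GHz = 0.065 m
βl = 2π·l/λ = 2π × 0.38 = 137°
tan(βl) = -0.939
For an open-ended stub, Z_in = −jZ_0·cot(βl) = −jZ_0/tan(βl)

X_in ≈ 53.2 Ω (inductive)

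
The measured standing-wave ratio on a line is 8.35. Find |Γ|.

|Γ| = (S − 1)/(S + 1) = (8.35 − 1)/(8.35 + 1) = 7.35/9.35

|Γ| ≈ 0.786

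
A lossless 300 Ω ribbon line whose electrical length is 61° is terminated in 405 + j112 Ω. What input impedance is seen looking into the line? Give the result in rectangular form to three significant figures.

Z_in ≈ 285 − j128 Ω

tan(βl) = tan(61°) = 1.8
Z_in = Z_0·(Z_L + jZ_0·tanβl)/(Z_0 + jZ_L·tanβl)
     = 300·(405 + j653)/(97.9 + j731)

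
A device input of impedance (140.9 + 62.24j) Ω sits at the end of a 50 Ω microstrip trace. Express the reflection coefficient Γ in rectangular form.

Γ = (Z_L − Z_0)/(Z_L + Z_0) = (90.9 + j62.24)/(190.9 + j62.24)

Γ ≈ 0.526 + j0.154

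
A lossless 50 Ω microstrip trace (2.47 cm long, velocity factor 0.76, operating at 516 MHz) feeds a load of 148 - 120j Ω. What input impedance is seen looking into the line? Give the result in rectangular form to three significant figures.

Z_in ≈ 35.7 − j74.7 Ω

λ = v/f = 0.76·c / 516 MHz = 0.442 m
βl = 2π·l/λ = 2π × 0.0559 = 20.1°
tan(βl) = tan(20.1°) = 0.366
Z_in = Z_0·(Z_L + jZ_0·tanβl)/(Z_0 + jZ_L·tanβl)
     = 50·(148 − j102)/(94 + j54.2)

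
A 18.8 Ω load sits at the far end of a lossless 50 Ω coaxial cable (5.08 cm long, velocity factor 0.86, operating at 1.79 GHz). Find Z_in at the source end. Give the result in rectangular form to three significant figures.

λ = v/f = 0.86·c / 1.79 GHz = 0.144 m
βl = 2π·l/λ = 2π × 0.352 = 127°
tan(βl) = tan(127°) = -1.33
Z_in = Z_0·(Z_L + jZ_0·tanβl)/(Z_0 + jZ_L·tanβl)
     = 50·(18.8 − j66.6)/(50 − j25.1)

Z_in ≈ 41.7 − j45.7 Ω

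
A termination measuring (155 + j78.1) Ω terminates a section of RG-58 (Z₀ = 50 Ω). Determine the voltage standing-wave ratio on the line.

VSWR ≈ 3.96

Γ = (Z_L − Z_0)/(Z_L + Z_0) = (105 + j78.1)/(205 + j78.1)
|Γ| = 131/219 = 0.597
VSWR = (1 + |Γ|)/(1 − |Γ|) = 1.6/0.403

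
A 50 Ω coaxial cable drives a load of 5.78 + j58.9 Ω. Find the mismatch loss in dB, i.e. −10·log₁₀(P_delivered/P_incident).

Γ = (-44.22 + j58.9)/(55.78 + j58.9), |Γ| = 0.908
|Γ|² = 0.824, so P_del/P_inc = 1 − |Γ|² = 0.176
ML = −10·log₁₀(1 − |Γ|²)

mismatch loss ≈ 7.55 dB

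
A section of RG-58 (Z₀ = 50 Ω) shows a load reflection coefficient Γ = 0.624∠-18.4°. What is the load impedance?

Z_L = Z_0·(1 + Γ)/(1 − Γ) = 50·(1.59 − j0.197)/(0.408 + j0.197)

Z_L ≈ 149 − j96 Ω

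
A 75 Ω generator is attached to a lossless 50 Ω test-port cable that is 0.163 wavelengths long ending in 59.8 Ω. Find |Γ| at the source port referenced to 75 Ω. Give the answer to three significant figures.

βl = 2π × 0.163 = 58.7°
tan(βl) = 1.64
Z_in = Z_0·(Z_L + jZ_0·tanβl)/(Z_0 + jZ_L·tanβl) = 45.5 − j7.27 Ω
Γ_s = (Z_in − Z_s)/(Z_in + Z_s) = (-29.5 − j7.27)/(121 − j7.27), |Γ_s| = 0.252

|Γ| ≈ 0.252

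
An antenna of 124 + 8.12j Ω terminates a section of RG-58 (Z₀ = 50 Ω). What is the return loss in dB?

Γ = (74 + j8.12)/(174 + j8.12), |Γ| = 0.427
RL = −20·log₁₀|Γ| = −20·log₁₀(0.427)

RL ≈ 7.38 dB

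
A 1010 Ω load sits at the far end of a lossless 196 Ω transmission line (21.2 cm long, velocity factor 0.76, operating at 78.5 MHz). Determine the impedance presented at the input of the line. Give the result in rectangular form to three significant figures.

λ = v/f = 0.76·c / 78.5 MHz = 2.9 m
βl = 2π·l/λ = 2π × 0.073 = 26.3°
tan(βl) = tan(26.3°) = 0.494
Z_in = Z_0·(Z_L + jZ_0·tanβl)/(Z_0 + jZ_L·tanβl)
     = 196·(1010 + j96.8)/(196 + j499)

Z_in ≈ 168 − j331 Ω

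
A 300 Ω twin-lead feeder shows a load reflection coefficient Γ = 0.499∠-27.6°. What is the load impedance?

Z_L ≈ 618 − j380 Ω

Z_L = Z_0·(1 + Γ)/(1 − Γ) = 300·(1.44 − j0.231)/(0.558 + j0.231)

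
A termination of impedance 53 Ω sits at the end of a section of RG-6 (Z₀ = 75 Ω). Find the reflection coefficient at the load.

Γ = -0.172

Γ = (Z_L − Z_0)/(Z_L + Z_0) = (53 − 75)/(53 + 75) = -22/128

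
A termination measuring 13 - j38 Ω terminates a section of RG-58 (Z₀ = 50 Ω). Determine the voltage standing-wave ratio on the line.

Γ = (Z_L − Z_0)/(Z_L + Z_0) = (-37 − j38)/(63 − j38)
|Γ| = 53/73.6 = 0.721
VSWR = (1 + |Γ|)/(1 − |Γ|) = 1.72/0.279

VSWR ≈ 6.17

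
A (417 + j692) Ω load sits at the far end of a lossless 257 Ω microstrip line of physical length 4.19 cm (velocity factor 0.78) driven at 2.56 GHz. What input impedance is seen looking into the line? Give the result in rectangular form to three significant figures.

Z_in ≈ 142 + j398 Ω

λ = v/f = 0.78·c / 2.56 GHz = 0.0914 m
βl = 2π·l/λ = 2π × 0.458 = 165°
tan(βl) = tan(165°) = -0.268
Z_in = Z_0·(Z_L + jZ_0·tanβl)/(Z_0 + jZ_L·tanβl)
     = 257·(417 + j623)/(442 − j112)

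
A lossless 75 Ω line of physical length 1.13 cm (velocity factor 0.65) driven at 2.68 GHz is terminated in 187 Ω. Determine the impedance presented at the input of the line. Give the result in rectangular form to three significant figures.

λ = v/f = 0.65·c / 2.68 GHz = 0.0728 m
βl = 2π·l/λ = 2π × 0.155 = 55.9°
tan(βl) = tan(55.9°) = 1.48
Z_in = Z_0·(Z_L + jZ_0·tanβl)/(Z_0 + jZ_L·tanβl)
     = 75·(187 + j111)/(75 + j276)

Z_in ≈ 40.8 − j39.7 Ω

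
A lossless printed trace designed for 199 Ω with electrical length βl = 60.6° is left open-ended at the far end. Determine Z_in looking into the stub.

Z_in ≈ −j112 Ω

tan(βl) = 1.77
For an open-ended stub, Z_in = −jZ_0·cot(βl) = −jZ_0/tan(βl)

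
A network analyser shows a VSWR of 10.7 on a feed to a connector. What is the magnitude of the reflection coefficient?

|Γ| ≈ 0.829

|Γ| = (S − 1)/(S + 1) = (10.7 − 1)/(10.7 + 1) = 9.7/11.7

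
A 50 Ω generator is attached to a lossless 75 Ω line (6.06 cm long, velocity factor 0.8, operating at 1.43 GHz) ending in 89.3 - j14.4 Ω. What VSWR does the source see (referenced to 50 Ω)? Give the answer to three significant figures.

VSWR ≈ 1.77

λ = v/f = 0.8·c / 1.43 GHz = 0.168 m
βl = 2π·l/λ = 2π × 0.361 = 130°
tan(βl) = -1.19
Z_in = Z_0·(Z_L + jZ_0·tanβl)/(Z_0 + jZ_L·tanβl) = 82.9 + j17.9 Ω
Γ_s = (Z_in − Z_s)/(Z_in + Z_s) = (32.9 + j17.9)/(133 + j17.9), |Γ_s| = 0.279
VSWR = (1 + |Γ_s|)/(1 − |Γ_s|)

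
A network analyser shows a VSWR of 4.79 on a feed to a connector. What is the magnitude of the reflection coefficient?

|Γ| = (S − 1)/(S + 1) = (4.79 − 1)/(4.79 + 1) = 3.79/5.79

|Γ| ≈ 0.655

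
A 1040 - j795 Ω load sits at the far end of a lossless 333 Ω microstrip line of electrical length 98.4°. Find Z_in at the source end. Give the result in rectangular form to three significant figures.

tan(βl) = tan(98.4°) = -6.77
Z_in = Z_0·(Z_L + jZ_0·tanβl)/(Z_0 + jZ_L·tanβl)
     = 333·(1040 − j3050)/(-5050 − j7040)

Z_in ≈ 71.9 + j101 Ω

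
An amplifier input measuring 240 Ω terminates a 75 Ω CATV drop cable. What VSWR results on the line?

VSWR ≈ 3.2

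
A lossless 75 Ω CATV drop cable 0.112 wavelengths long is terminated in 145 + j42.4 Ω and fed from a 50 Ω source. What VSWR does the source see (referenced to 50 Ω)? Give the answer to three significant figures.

VSWR ≈ 2.83

βl = 2π × 0.112 = 40.3°
tan(βl) = 0.849
Z_in = Z_0·(Z_L + jZ_0·tanβl)/(Z_0 + jZ_L·tanβl) = 84.2 − j61.7 Ω
Γ_s = (Z_in − Z_s)/(Z_in + Z_s) = (34.2 − j61.7)/(134 − j61.7), |Γ_s| = 0.478
VSWR = (1 + |Γ_s|)/(1 − |Γ_s|)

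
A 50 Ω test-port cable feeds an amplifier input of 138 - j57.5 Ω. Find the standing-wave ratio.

VSWR ≈ 3.3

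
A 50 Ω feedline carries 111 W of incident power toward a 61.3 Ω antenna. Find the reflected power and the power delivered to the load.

P_reflected ≈ 1.14 W; P_delivered ≈ 110 W

Γ = (61.3 − 50)/(61.3 + 50) = 0.102
|Γ|² = 0.0103
P_refl = |Γ|²·P_inc = 1.14 W, P_del = (1 − |Γ|²)·P_inc = 110 W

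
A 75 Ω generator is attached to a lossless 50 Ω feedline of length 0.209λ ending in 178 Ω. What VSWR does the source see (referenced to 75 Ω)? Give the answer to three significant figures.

βl = 2π × 0.209 = 75.2°
tan(βl) = 3.8
Z_in = Z_0·(Z_L + jZ_0·tanβl)/(Z_0 + jZ_L·tanβl) = 14.9 − j12.1 Ω
Γ_s = (Z_in − Z_s)/(Z_in + Z_s) = (-60.1 − j12.1)/(89.9 − j12.1), |Γ_s| = 0.675
VSWR = (1 + |Γ_s|)/(1 − |Γ_s|)

VSWR ≈ 5.16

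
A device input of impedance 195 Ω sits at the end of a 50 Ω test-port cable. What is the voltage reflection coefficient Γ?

Γ = (Z_L − Z_0)/(Z_L + Z_0) = (195 − 50)/(195 + 50) = 145/245

Γ = 0.592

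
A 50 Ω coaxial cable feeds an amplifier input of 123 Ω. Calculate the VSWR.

VSWR ≈ 2.46

Γ = (123 − 50)/(123 + 50) = 0.422
VSWR = (1 + 0.422)/(1 − 0.422)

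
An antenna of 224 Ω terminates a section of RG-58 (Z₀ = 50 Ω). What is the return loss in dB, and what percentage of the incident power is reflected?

Γ = (224 − 50)/(224 + 50) = 0.635
RL = −20·log₁₀(0.635) = 3.94 dB
P_refl/P_inc = |Γ|² = 0.403

RL ≈ 3.94 dB; 40.3% of incident power reflected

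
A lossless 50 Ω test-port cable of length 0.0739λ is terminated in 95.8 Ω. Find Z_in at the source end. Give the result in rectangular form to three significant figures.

Z_in ≈ 62.4 − j34.8 Ω

βl = 2π × 0.0739 = 26.6°
tan(βl) = tan(26.6°) = 0.501
Z_in = Z_0·(Z_L + jZ_0·tanβl)/(Z_0 + jZ_L·tanβl)
     = 50·(95.8 + j25)/(50 + j48)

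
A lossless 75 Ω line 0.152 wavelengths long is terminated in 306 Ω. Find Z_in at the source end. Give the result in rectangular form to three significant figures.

βl = 2π × 0.152 = 54.7°
tan(βl) = tan(54.7°) = 1.41
Z_in = Z_0·(Z_L + jZ_0·tanβl)/(Z_0 + jZ_L·tanβl)
     = 75·(306 + j106)/(75 + j432)

Z_in ≈ 26.8 − j48.4 Ω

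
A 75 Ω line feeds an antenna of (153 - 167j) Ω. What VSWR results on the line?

Γ = (Z_L − Z_0)/(Z_L + Z_0) = (78 − j167)/(228 − j167)
|Γ| = 184/283 = 0.652
VSWR = (1 + |Γ|)/(1 − |Γ|) = 1.65/0.348

VSWR ≈ 4.75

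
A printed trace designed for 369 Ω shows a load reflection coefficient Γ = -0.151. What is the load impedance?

Z_L = Z_0·(1 + Γ)/(1 − Γ) = 369·(0.849)/(1.15)

Z_L ≈ 272 Ω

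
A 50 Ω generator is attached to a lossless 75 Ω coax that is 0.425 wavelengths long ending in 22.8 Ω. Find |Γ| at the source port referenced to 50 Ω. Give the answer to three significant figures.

|Γ| ≈ 0.474

βl = 2π × 0.425 = 153°
tan(βl) = -0.51
Z_in = Z_0·(Z_L + jZ_0·tanβl)/(Z_0 + jZ_L·tanβl) = 28 − j33.9 Ω
Γ_s = (Z_in − Z_s)/(Z_in + Z_s) = (-22 − j33.9)/(78 − j33.9), |Γ_s| = 0.474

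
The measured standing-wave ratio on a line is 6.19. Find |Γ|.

|Γ| ≈ 0.722

|Γ| = (S − 1)/(S + 1) = (6.19 − 1)/(6.19 + 1) = 5.19/7.19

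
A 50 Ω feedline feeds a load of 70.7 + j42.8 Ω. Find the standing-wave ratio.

VSWR ≈ 2.18

Γ = (Z_L − Z_0)/(Z_L + Z_0) = (20.7 + j42.8)/(120.7 + j42.8)
|Γ| = 47.5/128 = 0.371
VSWR = (1 + |Γ|)/(1 − |Γ|) = 1.37/0.629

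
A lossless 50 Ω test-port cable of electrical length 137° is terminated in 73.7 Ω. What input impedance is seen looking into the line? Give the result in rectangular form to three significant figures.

Z_in ≈ 47.7 + j18.9 Ω

tan(βl) = tan(137°) = -0.933
Z_in = Z_0·(Z_L + jZ_0·tanβl)/(Z_0 + jZ_L·tanβl)
     = 50·(73.7 − j46.6)/(50 − j68.7)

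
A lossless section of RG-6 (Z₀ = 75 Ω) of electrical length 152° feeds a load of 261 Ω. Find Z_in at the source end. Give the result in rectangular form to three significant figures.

Z_in ≈ 75.7 + j100 Ω

tan(βl) = tan(152°) = -0.532
Z_in = Z_0·(Z_L + jZ_0·tanβl)/(Z_0 + jZ_L·tanβl)
     = 75·(261 − j39.9)/(75 − j139)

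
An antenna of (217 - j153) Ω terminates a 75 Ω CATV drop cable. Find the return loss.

Γ = (142 − j153)/(292 − j153), |Γ| = 0.633
RL = −20·log₁₀|Γ| = −20·log₁₀(0.633)

RL ≈ 3.97 dB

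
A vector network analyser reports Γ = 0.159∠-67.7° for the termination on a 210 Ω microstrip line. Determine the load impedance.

Z_L = Z_0·(1 + Γ)/(1 − Γ) = 210·(1.06 − j0.147)/(0.94 + j0.147)

Z_L ≈ 226 − j68.3 Ω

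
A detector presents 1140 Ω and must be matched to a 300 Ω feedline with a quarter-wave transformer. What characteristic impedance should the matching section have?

Z_qwt ≈ 585 Ω

Z_qwt = √(Z_0·R_L) = √(300 × 1140) = √342000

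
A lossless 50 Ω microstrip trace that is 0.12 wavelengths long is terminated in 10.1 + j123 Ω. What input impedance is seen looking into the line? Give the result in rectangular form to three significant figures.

Z_in ≈ 10.8 − j128 Ω

βl = 2π × 0.12 = 43.2°
tan(βl) = tan(43.2°) = 0.939
Z_in = Z_0·(Z_L + jZ_0·tanβl)/(Z_0 + jZ_L·tanβl)
     = 50·(10.1 + j170)/(-65.5 + j9.48)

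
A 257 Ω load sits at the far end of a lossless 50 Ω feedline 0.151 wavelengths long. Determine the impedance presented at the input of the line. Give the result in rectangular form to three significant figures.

βl = 2π × 0.151 = 54.4°
tan(βl) = tan(54.4°) = 1.39
Z_in = Z_0·(Z_L + jZ_0·tanβl)/(Z_0 + jZ_L·tanβl)
     = 50·(257 + j69.7)/(50 + j358)

Z_in ≈ 14.4 − j33.8 Ω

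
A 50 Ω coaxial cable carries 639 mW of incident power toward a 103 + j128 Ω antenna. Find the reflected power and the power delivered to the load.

P_reflected ≈ 308 mW; P_delivered ≈ 331 mW

|Γ| = |(53 + j128)/(153 + j128)| = 0.694
|Γ|² = 0.482
P_refl = |Γ|²·P_inc = 308 mW, P_del = (1 − |Γ|²)·P_inc = 331 mW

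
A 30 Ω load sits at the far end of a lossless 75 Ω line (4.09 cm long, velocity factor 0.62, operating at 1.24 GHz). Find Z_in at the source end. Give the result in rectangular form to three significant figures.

λ = v/f = 0.62·c / 1.24 GHz = 0.15 m
βl = 2π·l/λ = 2π × 0.273 = 98.2°
tan(βl) = tan(98.2°) = -6.97
Z_in = Z_0·(Z_L + jZ_0·tanβl)/(Z_0 + jZ_L·tanβl)
     = 75·(30 − j523)/(75 − j209)

Z_in ≈ 170 − j50 Ω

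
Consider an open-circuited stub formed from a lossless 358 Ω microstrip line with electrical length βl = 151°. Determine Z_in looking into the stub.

tan(βl) = -0.554
For an open-circuited stub, Z_in = −jZ_0·cot(βl) = −jZ_0/tan(βl)

Z_in ≈ +j646 Ω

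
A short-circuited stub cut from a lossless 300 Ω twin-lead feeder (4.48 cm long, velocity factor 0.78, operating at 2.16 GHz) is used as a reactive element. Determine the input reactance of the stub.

X_in ≈ -181 Ω (capacitive)

λ = v/f = 0.78·c / 2.16 GHz = 0.108 m
βl = 2π·l/λ = 2π × 0.414 = 149°
tan(βl) = -0.604
For a short-circuited stub, Z_in = jZ_0·tan(βl)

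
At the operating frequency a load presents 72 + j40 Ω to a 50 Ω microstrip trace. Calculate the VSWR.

VSWR ≈ 2.1

Γ = (Z_L − Z_0)/(Z_L + Z_0) = (22 + j40)/(122 + j40)
|Γ| = 45.7/128 = 0.356
VSWR = (1 + |Γ|)/(1 − |Γ|) = 1.36/0.644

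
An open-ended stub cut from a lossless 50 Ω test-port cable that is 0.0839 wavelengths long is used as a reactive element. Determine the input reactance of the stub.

X_in ≈ -85.9 Ω (capacitive)

βl = 2π × 0.0839 = 30.2°
tan(βl) = 0.582
For an open-ended stub, Z_in = −jZ_0·cot(βl) = −jZ_0/tan(βl)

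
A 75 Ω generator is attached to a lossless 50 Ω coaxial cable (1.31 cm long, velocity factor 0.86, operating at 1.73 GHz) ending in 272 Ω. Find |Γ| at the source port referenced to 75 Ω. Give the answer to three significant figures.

λ = v/f = 0.86·c / 1.73 GHz = 0.149 m
βl = 2π·l/λ = 2π × 0.0878 = 31.6°
tan(βl) = 0.616
Z_in = Z_0·(Z_L + jZ_0·tanβl)/(Z_0 + jZ_L·tanβl) = 30.7 − j72 Ω
Γ_s = (Z_in − Z_s)/(Z_in + Z_s) = (-44.3 − j72)/(106 − j72), |Γ_s| = 0.661

|Γ| ≈ 0.661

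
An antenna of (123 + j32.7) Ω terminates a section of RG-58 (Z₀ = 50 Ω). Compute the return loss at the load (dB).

Γ = (73 + j32.7)/(173 + j32.7), |Γ| = 0.454
RL = −20·log₁₀|Γ| = −20·log₁₀(0.454)

RL ≈ 6.85 dB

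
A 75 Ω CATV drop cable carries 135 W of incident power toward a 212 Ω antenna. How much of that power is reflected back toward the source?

P_reflected ≈ 30.8 W

Γ = (212 − 75)/(212 + 75) = 0.477
|Γ|² = 0.228
P_refl = |Γ|²·P_inc = 30.8 W, P_del = (1 − |Γ|²)·P_inc = 104 W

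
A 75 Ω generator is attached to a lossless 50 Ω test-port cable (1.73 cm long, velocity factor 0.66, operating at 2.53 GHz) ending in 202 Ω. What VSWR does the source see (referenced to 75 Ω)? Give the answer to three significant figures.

VSWR ≈ 5.95

λ = v/f = 0.66·c / 2.53 GHz = 0.0783 m
βl = 2π·l/λ = 2π × 0.221 = 79.6°
tan(βl) = 5.44
Z_in = Z_0·(Z_L + jZ_0·tanβl)/(Z_0 + jZ_L·tanβl) = 12.8 − j8.61 Ω
Γ_s = (Z_in − Z_s)/(Z_in + Z_s) = (-62.2 − j8.61)/(87.8 − j8.61), |Γ_s| = 0.712
VSWR = (1 + |Γ_s|)/(1 − |Γ_s|)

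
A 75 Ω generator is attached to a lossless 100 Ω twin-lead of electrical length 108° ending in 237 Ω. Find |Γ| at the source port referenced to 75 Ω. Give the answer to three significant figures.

|Γ| ≈ 0.318

tan(βl) = -3.08
Z_in = Z_0·(Z_L + jZ_0·tanβl)/(Z_0 + jZ_L·tanβl) = 45.8 + j26.2 Ω
Γ_s = (Z_in − Z_s)/(Z_in + Z_s) = (-29.2 + j26.2)/(121 + j26.2), |Γ_s| = 0.318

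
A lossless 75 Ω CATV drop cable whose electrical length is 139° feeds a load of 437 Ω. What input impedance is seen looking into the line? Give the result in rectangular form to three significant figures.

Z_in ≈ 28.8 + j80.6 Ω

tan(βl) = tan(139°) = -0.869
Z_in = Z_0·(Z_L + jZ_0·tanβl)/(Z_0 + jZ_L·tanβl)
     = 75·(437 − j65.2)/(75 − j380)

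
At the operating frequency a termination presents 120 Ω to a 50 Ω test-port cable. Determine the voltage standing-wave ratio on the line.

Γ = (120 − 50)/(120 + 50) = 0.412
VSWR = (1 + 0.412)/(1 − 0.412)

VSWR ≈ 2.4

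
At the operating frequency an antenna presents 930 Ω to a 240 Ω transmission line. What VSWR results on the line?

VSWR ≈ 3.88

For a purely resistive load, VSWR = R_L/Z_0 or Z_0/R_L (whichever > 1) = 930/240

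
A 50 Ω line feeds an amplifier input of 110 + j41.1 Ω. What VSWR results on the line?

VSWR ≈ 2.57

Γ = (Z_L − Z_0)/(Z_L + Z_0) = (60 + j41.1)/(160 + j41.1)
|Γ| = 72.7/165 = 0.44
VSWR = (1 + |Γ|)/(1 − |Γ|) = 1.44/0.56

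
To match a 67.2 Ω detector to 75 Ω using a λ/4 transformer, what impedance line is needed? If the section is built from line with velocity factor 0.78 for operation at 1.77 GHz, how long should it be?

Z_qwt = √(Z_0·R_L) = √(75 × 67.2) = √5040
λ = 0.78·c/f = 0.132 m, so l = λ/4 = 0.0331 m

Z_qwt ≈ 71 Ω; length ≈ 3.31 cm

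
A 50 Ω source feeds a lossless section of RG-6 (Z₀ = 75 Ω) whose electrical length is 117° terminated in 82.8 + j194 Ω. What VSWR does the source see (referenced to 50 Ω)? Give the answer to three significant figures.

VSWR ≈ 5.45

tan(βl) = -1.96
Z_in = Z_0·(Z_L + jZ_0·tanβl)/(Z_0 + jZ_L·tanβl) = 9.65 + j11.1 Ω
Γ_s = (Z_in − Z_s)/(Z_in + Z_s) = (-40.3 + j11.1)/(59.7 + j11.1), |Γ_s| = 0.69
VSWR = (1 + |Γ_s|)/(1 − |Γ_s|)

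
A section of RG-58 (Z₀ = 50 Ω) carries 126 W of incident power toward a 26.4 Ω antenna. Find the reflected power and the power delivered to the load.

P_reflected ≈ 12 W; P_delivered ≈ 114 W

Γ = (26.4 − 50)/(26.4 + 50) = -0.309
|Γ|² = 0.0954
P_refl = |Γ|²·P_inc = 12 W, P_del = (1 − |Γ|²)·P_inc = 114 W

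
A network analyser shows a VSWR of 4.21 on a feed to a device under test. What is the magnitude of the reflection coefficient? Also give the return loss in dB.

|Γ| = (S − 1)/(S + 1) = (4.21 − 1)/(4.21 + 1) = 3.21/5.21
RL = −20·log₁₀|Γ| = −20·log₁₀(0.616)

|Γ| ≈ 0.616; return loss ≈ 4.21 dB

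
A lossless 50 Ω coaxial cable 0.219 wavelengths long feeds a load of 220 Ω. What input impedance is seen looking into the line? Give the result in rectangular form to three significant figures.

Z_in ≈ 11.8 − j9.34 Ω

βl = 2π × 0.219 = 78.8°
tan(βl) = tan(78.8°) = 5.07
Z_in = Z_0·(Z_L + jZ_0·tanβl)/(Z_0 + jZ_L·tanβl)
     = 50·(220 + j253)/(50 + j1120)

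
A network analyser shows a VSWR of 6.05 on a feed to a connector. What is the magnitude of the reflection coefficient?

|Γ| ≈ 0.716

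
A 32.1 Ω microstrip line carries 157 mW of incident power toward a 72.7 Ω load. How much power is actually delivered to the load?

Γ = (72.7 − 32.1)/(72.7 + 32.1) = 0.387
|Γ|² = 0.15
P_refl = |Γ|²·P_inc = 23.6 mW, P_del = (1 − |Γ|²)·P_inc = 133 mW

P_delivered ≈ 133 mW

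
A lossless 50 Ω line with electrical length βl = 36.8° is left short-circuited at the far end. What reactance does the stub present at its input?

X_in ≈ 37.4 Ω (inductive)

tan(βl) = 0.748
For a short-circuited stub, Z_in = jZ_0·tan(βl)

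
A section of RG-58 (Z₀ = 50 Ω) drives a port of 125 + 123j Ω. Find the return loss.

Γ = (75 + j123)/(175 + j123), |Γ| = 0.673
RL = −20·log₁₀|Γ| = −20·log₁₀(0.673)

RL ≈ 3.43 dB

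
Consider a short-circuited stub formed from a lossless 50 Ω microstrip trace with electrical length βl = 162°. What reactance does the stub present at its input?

tan(βl) = -0.325
For a short-circuited stub, Z_in = jZ_0·tan(βl)

X_in ≈ -16.2 Ω (capacitive)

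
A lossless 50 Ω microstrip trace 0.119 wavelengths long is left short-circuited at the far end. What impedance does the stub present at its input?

βl = 2π × 0.119 = 42.8°
tan(βl) = 0.927
For a short-circuited stub, Z_in = jZ_0·tan(βl)

Z_in ≈ +j46.4 Ω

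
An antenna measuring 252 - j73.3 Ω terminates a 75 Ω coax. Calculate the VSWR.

Γ = (Z_L − Z_0)/(Z_L + Z_0) = (177 − j73.3)/(327 − j73.3)
|Γ| = 192/335 = 0.572
VSWR = (1 + |Γ|)/(1 − |Γ|) = 1.57/0.428

VSWR ≈ 3.67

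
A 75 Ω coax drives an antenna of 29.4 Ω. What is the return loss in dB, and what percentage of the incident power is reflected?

RL ≈ 7.19 dB; 19.1% of incident power reflected

Γ = (29.4 − 75)/(29.4 + 75) = -0.437
RL = −20·log₁₀(0.437) = 7.19 dB
P_refl/P_inc = |Γ|² = 0.191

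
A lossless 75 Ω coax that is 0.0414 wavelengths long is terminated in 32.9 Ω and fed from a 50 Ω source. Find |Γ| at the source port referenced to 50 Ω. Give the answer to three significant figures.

|Γ| ≈ 0.255

βl = 2π × 0.0414 = 14.9°
tan(βl) = 0.266
Z_in = Z_0·(Z_L + jZ_0·tanβl)/(Z_0 + jZ_L·tanβl) = 34.8 + j15.9 Ω
Γ_s = (Z_in − Z_s)/(Z_in + Z_s) = (-15.2 + j15.9)/(84.8 + j15.9), |Γ_s| = 0.255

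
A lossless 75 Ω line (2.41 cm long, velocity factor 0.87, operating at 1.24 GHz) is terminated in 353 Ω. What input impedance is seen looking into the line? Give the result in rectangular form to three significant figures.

λ = v/f = 0.87·c / 1.24 GHz = 0.21 m
βl = 2π·l/λ = 2π × 0.114 = 41.2°
tan(βl) = tan(41.2°) = 0.876
Z_in = Z_0·(Z_L + jZ_0·tanβl)/(Z_0 + jZ_L·tanβl)
     = 75·(353 + j65.7)/(75 + j309)

Z_in ≈ 34.7 − j77.2 Ω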